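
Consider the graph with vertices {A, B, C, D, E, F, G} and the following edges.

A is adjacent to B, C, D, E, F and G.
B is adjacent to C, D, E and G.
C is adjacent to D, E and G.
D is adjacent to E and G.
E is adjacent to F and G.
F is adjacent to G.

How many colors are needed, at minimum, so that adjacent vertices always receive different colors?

6

A, B, C, D, E, G form a clique, so at least 6 colors are needed.
A valid assignment using 6 colors: A=1, B=6, C=4, D=5, E=2, F=4, G=3. Each edge has distinct colors on its endpoints.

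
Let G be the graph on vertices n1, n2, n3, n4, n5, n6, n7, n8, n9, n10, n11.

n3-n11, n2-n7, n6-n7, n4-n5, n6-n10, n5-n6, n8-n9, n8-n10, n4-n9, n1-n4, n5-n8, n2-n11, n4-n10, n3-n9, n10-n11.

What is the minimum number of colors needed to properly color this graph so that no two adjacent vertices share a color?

3

The cycle n3-n9-n4-n10-n11-n3 has odd length 5, so it cannot be 2-colored; at least 3 colors are needed.
3 colors suffice: color red → {n1, n2, n5, n9, n10}; color blue → {n4, n6, n8, n11}; color green → {n3, n7}. Each edge has distinct colors on its endpoints.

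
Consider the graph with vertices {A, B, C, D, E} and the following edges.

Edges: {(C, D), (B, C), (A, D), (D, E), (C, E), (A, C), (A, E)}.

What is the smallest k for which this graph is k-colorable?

4

A, C, D, E form a clique, so at least 4 colors are needed.
4 colors suffice: color 1 → {C}; color 2 → {B, D}; color 3 → {A}; color 4 → {E}. Every edge joins two different colors.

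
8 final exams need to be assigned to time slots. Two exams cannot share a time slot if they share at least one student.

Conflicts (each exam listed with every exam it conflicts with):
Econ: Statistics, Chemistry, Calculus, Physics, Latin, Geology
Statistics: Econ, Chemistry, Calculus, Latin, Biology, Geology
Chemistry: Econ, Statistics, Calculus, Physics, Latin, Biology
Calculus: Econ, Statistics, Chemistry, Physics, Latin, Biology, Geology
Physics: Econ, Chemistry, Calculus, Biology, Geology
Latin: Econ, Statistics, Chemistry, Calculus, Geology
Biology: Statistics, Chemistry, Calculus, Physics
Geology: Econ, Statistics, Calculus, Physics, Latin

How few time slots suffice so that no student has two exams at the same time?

Econ, Statistics, Calculus, Latin, Geology all conflict with each other, so at least 5 time slots are needed.
Using 5 time slots: Econ=3, Statistics=4, Chemistry=2, Calculus=1, Physics=4, Latin=5, Biology=3, Geology=2. Each listed conflict is separated.

5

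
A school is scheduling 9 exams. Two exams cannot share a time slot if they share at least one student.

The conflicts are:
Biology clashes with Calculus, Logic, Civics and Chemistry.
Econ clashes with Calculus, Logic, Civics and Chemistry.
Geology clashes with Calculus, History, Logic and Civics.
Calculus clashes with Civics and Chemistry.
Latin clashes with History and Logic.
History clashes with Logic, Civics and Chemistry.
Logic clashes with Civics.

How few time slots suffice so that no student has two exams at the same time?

4

Geology, History, Logic, Civics all conflict with each other, so at least 4 time slots are needed.
4 time slots suffice: Biology=3, Econ=3, Geology=4, Calculus=1, Latin=2, History=3, Logic=1, Civics=2, Chemistry=2. No two conflicting exams share a time slot.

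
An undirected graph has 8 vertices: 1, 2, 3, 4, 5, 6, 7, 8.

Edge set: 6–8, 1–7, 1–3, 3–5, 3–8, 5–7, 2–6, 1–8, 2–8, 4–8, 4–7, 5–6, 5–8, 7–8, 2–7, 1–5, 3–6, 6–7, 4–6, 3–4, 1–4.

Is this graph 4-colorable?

The chromatic number is 4. 5, 6, 7, 8 are mutually adjacent (a clique of size 4), so at least 4 colors are needed.
One proper 4-coloring: 1=c, 2=d, 3=b, 4=d, 5=d, 6=c, 7=b, 8=a.
That is already a proper 4-coloring.

Yes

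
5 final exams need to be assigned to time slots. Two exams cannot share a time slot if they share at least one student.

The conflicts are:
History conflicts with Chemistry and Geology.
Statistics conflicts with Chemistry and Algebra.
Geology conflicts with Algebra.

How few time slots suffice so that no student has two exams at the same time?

3

The cycle Chemistry-Statistics-Algebra-Geology-History-Chemistry has odd length 5, so it cannot be 2-colored; at least 3 time slots are needed.
3 time slots suffice: time slot 1 → {Chemistry, Algebra}; time slot 2 → {History, Statistics}; time slot 3 → {Geology}. Each listed conflict is separated.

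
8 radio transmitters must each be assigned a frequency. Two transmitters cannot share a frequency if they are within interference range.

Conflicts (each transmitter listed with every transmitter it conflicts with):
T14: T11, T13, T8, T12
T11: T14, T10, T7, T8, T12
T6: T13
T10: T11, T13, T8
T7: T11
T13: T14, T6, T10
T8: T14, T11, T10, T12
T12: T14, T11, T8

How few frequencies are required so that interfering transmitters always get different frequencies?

4

T14, T11, T8, T12 pairwise conflict, so at least 4 frequencies are needed.
4 frequencies suffice: T14=3, T11=1, T6=2, T10=3, T7=2, T13=1, T8=2, T12=4. Every pair that conflicts lands in different frequencies.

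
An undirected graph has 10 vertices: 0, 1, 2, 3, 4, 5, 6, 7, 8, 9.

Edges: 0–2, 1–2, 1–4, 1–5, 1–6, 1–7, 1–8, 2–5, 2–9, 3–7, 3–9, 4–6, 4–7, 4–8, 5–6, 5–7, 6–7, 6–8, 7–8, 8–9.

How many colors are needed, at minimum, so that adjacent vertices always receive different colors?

5

1, 4, 6, 7, 8 form a clique, so at least 5 colors are needed.
5 colors suffice: color red → {0, 1, 9}; color blue → {2, 7}; color green → {3, 6}; color yellow → {5, 8}; color purple → {4}. Every edge joins two different colors.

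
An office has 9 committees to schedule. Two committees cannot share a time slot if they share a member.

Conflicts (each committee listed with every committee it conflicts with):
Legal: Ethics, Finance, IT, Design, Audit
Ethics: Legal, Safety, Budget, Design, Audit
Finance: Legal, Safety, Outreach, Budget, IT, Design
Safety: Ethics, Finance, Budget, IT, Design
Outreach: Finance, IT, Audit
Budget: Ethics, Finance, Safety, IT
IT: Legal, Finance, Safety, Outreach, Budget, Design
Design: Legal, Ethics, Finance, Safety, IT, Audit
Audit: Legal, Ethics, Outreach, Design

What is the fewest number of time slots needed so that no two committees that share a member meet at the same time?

4

Finance, Safety, Budget, IT all conflict with each other, so at least 4 time slots are needed.
4 time slots suffice: time slot 1 → {Ethics, IT}; time slot 2 → {Outreach, Budget, Design}; time slot 3 → {Finance, Audit}; time slot 4 → {Legal, Safety}. Every pair that conflicts lands in different time slots.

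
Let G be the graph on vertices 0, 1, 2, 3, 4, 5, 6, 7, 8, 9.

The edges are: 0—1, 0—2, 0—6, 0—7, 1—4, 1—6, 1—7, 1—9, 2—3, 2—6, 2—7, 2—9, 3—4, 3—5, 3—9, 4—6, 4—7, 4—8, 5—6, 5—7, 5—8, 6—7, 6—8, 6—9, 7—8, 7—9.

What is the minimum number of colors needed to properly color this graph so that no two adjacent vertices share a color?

0, 1, 6, 7 are mutually adjacent (a clique of size 4), so at least 4 colors are needed.
A valid assignment using 4 colors: 0=yellow, 1=green, 2=green, 3=red, 4=yellow, 5=yellow, 6=red, 7=blue, 8=green, 9=yellow. No two adjacent vertices share a color.

4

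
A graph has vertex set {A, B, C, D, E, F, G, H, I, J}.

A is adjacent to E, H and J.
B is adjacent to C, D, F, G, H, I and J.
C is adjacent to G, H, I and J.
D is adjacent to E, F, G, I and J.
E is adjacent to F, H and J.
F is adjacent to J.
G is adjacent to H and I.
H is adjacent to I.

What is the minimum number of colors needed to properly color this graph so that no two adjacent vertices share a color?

5

B, C, G, H, I are mutually adjacent (a clique of size 5), so at least 5 colors are needed.
A valid assignment using 5 colors: A=green, B=red, C=green, D=green, E=red, F=yellow, G=purple, H=blue, I=yellow, J=blue. No two adjacent vertices share a color.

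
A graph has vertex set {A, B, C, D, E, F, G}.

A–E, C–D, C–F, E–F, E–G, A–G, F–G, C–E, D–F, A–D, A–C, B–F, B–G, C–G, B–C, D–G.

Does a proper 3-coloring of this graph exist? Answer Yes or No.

No

A, C, E, G are pairwise adjacent (a clique of size 4), so at least 4 colors are needed.
So 3 colors are not enough.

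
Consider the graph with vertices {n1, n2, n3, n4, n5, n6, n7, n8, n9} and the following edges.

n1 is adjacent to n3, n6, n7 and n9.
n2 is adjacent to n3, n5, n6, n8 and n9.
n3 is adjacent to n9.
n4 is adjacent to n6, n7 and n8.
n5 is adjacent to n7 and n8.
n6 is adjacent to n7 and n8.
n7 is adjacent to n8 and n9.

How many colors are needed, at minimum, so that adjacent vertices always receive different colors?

4

n4, n6, n7, n8 are pairwise adjacent (a clique of size 4), so at least 4 colors are needed.
4 colors suffice: color 1 → {n2, n7}; color 2 → {n5, n6, n9}; color 3 → {n1, n8}; color 4 → {n3, n4}. Every edge joins two different colors.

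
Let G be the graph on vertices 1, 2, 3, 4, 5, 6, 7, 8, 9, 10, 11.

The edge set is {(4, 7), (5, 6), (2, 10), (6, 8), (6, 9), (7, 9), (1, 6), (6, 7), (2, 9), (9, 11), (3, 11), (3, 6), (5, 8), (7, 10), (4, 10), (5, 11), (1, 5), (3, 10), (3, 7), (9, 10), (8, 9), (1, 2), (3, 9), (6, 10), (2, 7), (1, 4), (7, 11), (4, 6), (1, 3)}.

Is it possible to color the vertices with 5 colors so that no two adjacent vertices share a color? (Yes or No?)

The chromatic number is 5. 3, 6, 7, 9, 10 form a clique, so at least 5 colors are needed.
5 colors suffice: 1=blue, 2=red, 3=purple, 4=purple, 5=green, 6=red, 7=green, 8=yellow, 9=blue, 10=yellow, 11=red.
That is already a proper 5-coloring.

Yes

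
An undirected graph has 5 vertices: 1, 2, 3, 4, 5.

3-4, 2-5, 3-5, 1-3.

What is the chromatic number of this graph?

2

3 and 4 are adjacent, so at least 2 colors are needed.
One proper 2-coloring: 1=b, 2=a, 3=a, 4=b, 5=b. Every edge joins two different colors.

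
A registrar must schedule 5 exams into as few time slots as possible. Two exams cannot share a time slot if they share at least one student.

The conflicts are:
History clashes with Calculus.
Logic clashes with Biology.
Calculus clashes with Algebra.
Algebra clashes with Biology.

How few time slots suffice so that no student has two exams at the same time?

2

Calculus and Algebra conflict, so at least 2 time slots are needed.
2 time slots suffice: time slot 1 → {History, Logic, Algebra}; time slot 2 → {Calculus, Biology}. Every pair that conflicts lands in different time slots.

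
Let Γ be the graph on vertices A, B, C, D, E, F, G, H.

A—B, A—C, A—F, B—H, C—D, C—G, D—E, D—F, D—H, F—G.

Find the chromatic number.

3

The cycle D-F-A-B-H-D has odd length 5, so it cannot be 2-colored; at least 3 colors are needed.
3 colors suffice: color red → {A, D, G}; color blue → {C, E, F, H}; color green → {B}. Every edge joins two different colors.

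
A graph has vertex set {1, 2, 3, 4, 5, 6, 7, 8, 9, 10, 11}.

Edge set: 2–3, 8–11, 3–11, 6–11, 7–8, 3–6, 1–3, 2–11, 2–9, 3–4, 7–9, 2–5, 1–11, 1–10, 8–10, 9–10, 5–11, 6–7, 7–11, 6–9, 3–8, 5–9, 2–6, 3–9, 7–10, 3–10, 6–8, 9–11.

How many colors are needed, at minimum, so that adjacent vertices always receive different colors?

5

2, 3, 6, 9, 11 are mutually adjacent (a clique of size 5), so at least 5 colors are needed.
5 colors suffice: 1=green, 2=purple, 3=blue, 4=red, 5=blue, 6=yellow, 7=blue, 8=green, 9=green, 10=red, 11=red. Every edge joins two different colors.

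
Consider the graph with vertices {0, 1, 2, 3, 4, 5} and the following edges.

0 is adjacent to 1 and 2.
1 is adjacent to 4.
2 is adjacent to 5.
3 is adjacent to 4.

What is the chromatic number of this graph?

0 and 1 are adjacent, so at least 2 colors are needed.
One proper 2-coloring: 0=b, 1=a, 2=a, 3=a, 4=b, 5=b. Each edge has distinct colors on its endpoints.

2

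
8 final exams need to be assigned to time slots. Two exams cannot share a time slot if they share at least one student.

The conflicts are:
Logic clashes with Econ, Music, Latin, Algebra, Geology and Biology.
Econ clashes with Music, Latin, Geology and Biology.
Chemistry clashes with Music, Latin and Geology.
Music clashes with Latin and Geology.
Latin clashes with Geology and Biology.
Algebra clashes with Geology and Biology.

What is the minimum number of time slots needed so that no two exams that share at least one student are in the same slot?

5

Logic, Econ, Music, Latin, Geology pairwise conflict, so at least 5 time slots are needed.
5 time slots suffice: time slot 1 → {Geology, Biology}; time slot 2 → {Logic, Chemistry}; time slot 3 → {Latin, Algebra}; time slot 4 → {Music}; time slot 5 → {Econ}. Each listed conflict is separated.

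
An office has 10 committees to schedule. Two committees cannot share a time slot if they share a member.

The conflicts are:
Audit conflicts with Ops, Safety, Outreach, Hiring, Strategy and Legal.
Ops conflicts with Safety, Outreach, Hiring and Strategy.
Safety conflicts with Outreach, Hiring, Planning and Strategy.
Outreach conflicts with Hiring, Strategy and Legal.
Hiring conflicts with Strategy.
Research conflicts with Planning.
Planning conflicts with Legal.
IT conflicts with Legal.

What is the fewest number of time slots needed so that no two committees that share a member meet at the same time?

Audit, Ops, Safety, Outreach, Hiring, Strategy are mutually in conflict, so at least 6 time slots are needed.
6 time slots suffice: Audit=2, Ops=6, Safety=1, Outreach=3, Hiring=5, Research=1, Planning=2, Strategy=4, IT=2, Legal=1. No two conflicting committees share a time slot.

6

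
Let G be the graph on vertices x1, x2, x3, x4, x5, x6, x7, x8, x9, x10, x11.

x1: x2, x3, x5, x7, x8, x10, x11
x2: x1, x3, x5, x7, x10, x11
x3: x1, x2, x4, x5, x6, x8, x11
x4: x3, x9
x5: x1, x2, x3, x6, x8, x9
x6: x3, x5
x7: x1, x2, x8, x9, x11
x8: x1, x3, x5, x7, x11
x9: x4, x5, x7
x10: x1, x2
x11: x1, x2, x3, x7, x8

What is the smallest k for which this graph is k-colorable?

x1, x2, x3, x11 are mutually adjacent (a clique of size 4), so at least 4 colors are needed.
One proper 4-coloring: x1=2, x2=3, x3=1, x4=3, x5=4, x6=2, x7=1, x8=3, x9=2, x10=1, x11=4. Each edge has distinct colors on its endpoints.

4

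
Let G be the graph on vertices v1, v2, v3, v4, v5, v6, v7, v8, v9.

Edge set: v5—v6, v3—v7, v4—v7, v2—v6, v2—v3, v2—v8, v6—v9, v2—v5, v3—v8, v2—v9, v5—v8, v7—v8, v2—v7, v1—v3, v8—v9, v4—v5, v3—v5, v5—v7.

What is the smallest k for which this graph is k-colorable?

v2, v3, v5, v7, v8 are pairwise adjacent (a clique of size 5), so at least 5 colors are needed.
A valid assignment using 5 colors: v1=1, v2=1, v3=3, v4=1, v5=2, v6=3, v7=5, v8=4, v9=2. Each edge has distinct colors on its endpoints.

5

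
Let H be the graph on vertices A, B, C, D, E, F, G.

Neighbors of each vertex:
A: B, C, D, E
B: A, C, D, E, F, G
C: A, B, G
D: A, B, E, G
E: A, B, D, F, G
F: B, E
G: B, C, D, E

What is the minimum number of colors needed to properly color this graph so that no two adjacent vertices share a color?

4

B, D, E, G are mutually adjacent (a clique of size 4), so at least 4 colors are needed.
One proper 4-coloring: A=3, B=1, C=2, D=4, E=2, F=3, G=3. Each edge has distinct colors on its endpoints.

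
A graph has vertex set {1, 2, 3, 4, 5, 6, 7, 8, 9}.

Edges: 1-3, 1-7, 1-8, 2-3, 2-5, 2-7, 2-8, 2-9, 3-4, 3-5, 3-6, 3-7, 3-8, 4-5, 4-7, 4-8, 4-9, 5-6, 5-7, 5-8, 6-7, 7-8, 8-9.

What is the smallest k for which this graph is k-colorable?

3, 4, 5, 7, 8 are pairwise adjacent (a clique of size 5), so at least 5 colors are needed.
5 colors suffice: 1=yellow, 2=purple, 3=green, 4=purple, 5=yellow, 6=blue, 7=red, 8=blue, 9=red. Every edge joins two different colors.

5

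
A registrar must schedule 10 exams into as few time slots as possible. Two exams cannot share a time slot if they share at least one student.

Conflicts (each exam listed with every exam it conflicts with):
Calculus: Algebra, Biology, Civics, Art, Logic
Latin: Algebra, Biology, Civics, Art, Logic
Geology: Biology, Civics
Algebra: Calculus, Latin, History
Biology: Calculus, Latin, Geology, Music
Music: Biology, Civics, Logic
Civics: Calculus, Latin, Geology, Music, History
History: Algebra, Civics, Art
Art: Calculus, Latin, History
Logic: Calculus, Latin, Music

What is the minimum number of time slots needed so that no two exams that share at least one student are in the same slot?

Latin and Biology conflict, so at least 2 time slots are needed.
Using 2 time slots: Calculus=1, Latin=1, Geology=1, Algebra=2, Biology=2, Music=1, Civics=2, History=1, Art=2, Logic=2. Every pair that conflicts lands in different time slots.

2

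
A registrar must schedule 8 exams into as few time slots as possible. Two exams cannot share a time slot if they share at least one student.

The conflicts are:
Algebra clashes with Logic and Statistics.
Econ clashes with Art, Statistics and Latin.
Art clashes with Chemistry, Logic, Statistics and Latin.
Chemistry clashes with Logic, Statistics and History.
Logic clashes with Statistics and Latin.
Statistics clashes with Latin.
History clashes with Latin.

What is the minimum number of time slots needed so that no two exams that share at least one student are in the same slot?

Art, Chemistry, Logic, Statistics pairwise conflict, so at least 4 time slots are needed.
A valid assignment using 4 time slots: Algebra=3, Econ=2, Art=3, Chemistry=4, Logic=2, Statistics=1, History=1, Latin=4. Every pair that conflicts lands in different time slots.

4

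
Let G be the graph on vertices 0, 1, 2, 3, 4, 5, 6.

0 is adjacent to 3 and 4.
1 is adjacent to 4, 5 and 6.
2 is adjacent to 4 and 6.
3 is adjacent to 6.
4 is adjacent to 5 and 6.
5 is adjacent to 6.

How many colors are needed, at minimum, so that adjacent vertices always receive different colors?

1, 4, 5, 6 are pairwise adjacent (a clique of size 4), so at least 4 colors are needed.
4 colors suffice: 0=a, 1=c, 2=c, 3=b, 4=b, 5=d, 6=a. Each edge has distinct colors on its endpoints.

4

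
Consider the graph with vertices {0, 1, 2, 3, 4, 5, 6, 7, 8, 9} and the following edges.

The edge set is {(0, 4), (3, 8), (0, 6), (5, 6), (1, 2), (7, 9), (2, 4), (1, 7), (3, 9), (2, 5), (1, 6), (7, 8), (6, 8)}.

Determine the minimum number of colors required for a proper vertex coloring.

The cycle 4-2-1-6-0-4 has odd length 5, so it cannot be 2-colored; at least 3 colors are needed.
3 colors suffice: color a → {2, 3, 6, 7}; color b → {1, 4, 5, 8, 9}; color c → {0}. No two adjacent vertices share a color.

3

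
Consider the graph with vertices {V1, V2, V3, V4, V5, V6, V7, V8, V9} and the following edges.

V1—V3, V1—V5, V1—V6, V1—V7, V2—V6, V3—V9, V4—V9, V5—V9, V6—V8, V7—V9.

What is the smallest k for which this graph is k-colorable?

2

V3 and V9 are adjacent, so at least 2 colors are needed.
2 colors suffice: V1=R, V2=R, V3=B, V4=B, V5=B, V6=B, V7=B, V8=R, V9=R. Each edge has distinct colors on its endpoints.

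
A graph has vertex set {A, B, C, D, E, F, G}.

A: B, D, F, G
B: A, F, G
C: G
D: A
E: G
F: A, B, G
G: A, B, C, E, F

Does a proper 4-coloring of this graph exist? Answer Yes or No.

The chromatic number is 4. A, B, F, G are mutually adjacent (a clique of size 4), so at least 4 colors are needed.
4 colors suffice: color red → {D, G}; color blue → {A, C, E}; color green → {B}; color yellow → {F}.
That is already a proper 4-coloring.

Yes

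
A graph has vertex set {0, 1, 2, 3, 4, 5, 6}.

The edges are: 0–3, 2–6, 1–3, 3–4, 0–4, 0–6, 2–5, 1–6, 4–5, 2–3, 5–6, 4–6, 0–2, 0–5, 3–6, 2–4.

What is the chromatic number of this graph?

0, 2, 3, 4, 6 are pairwise adjacent (a clique of size 5), so at least 5 colors are needed.
5 colors suffice: 0=c, 1=c, 2=d, 3=b, 4=e, 5=b, 6=a. Each edge has distinct colors on its endpoints.

5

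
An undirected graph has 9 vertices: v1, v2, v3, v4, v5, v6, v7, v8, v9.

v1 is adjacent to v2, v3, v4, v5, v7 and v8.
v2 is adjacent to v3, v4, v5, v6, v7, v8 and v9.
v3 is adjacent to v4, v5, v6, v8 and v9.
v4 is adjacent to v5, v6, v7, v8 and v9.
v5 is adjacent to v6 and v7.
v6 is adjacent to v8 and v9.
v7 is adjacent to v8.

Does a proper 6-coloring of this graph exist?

The chromatic number is 5. v2, v3, v4, v5, v6 form a clique, so at least 5 colors are needed.
A valid assignment using 5 colors: v1=5, v2=2, v3=3, v4=1, v5=4, v6=5, v7=3, v8=4, v9=4.
Since 6 ≥ 5, a proper 6-coloring certainly exists.

Yes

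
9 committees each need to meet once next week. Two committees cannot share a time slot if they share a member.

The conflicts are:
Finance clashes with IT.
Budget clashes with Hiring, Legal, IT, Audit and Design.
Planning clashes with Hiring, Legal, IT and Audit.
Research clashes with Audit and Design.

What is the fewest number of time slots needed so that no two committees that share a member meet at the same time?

Budget and Hiring conflict, so at least 2 time slots are needed.
A valid assignment using 2 time slots: Finance=1, Budget=1, Planning=1, Hiring=2, Research=1, Legal=2, IT=2, Audit=2, Design=2. Each listed conflict is separated.

2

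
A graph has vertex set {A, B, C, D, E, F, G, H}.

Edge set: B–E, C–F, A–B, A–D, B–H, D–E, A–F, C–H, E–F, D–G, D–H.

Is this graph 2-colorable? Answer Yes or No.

No

The cycle F-A-D-H-C-F has odd length 5, so it cannot be 2-colored; at least 3 colors are needed.
So 2 colors are not enough.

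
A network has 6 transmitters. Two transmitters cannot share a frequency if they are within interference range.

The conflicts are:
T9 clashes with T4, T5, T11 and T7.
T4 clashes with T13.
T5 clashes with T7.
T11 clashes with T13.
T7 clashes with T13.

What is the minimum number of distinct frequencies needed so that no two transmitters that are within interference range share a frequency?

T9, T5, T7 pairwise conflict, so at least 3 frequencies are needed.
3 frequencies suffice: frequency 1 → {T9, T13}; frequency 2 → {T4, T11, T7}; frequency 3 → {T5}. Each listed conflict is separated.

3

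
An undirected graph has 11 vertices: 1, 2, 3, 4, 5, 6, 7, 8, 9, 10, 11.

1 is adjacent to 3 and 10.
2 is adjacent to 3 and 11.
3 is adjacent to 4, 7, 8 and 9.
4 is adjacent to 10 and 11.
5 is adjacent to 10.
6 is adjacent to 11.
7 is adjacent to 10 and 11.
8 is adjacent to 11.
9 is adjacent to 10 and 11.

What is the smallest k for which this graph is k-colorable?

2

3 and 4 are adjacent, so at least 2 colors are needed.
2 colors suffice: color a → {3, 10, 11}; color b → {1, 2, 4, 5, 6, 7, 8, 9}. Every edge joins two different colors.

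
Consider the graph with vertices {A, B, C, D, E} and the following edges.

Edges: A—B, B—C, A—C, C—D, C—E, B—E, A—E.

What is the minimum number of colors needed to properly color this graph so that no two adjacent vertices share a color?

4

A, B, C, E form a clique, so at least 4 colors are needed.
4 colors suffice: color 1 → {C}; color 2 → {B, D}; color 3 → {A}; color 4 → {E}. No two adjacent vertices share a color.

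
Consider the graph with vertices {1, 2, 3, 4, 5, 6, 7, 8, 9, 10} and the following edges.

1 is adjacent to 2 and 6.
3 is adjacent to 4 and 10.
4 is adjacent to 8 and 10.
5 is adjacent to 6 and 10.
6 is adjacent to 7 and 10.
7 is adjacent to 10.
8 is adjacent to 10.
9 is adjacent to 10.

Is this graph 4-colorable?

Yes

The chromatic number is 3. 5, 6, 10 are mutually adjacent, so at least 3 colors are needed.
3 colors suffice: 1=red, 2=blue, 3=green, 4=blue, 5=green, 6=blue, 7=green, 8=green, 9=blue, 10=red.
Since 4 ≥ 3, a proper 4-coloring certainly exists.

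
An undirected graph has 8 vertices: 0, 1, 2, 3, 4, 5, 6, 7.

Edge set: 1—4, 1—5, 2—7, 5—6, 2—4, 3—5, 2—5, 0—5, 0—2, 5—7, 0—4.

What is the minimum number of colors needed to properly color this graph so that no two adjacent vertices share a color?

0, 2, 4 form a triangle, so at least 3 colors are needed.
One proper 3-coloring: 0=green, 1=blue, 2=blue, 3=blue, 4=red, 5=red, 6=blue, 7=green. Each edge has distinct colors on its endpoints.

3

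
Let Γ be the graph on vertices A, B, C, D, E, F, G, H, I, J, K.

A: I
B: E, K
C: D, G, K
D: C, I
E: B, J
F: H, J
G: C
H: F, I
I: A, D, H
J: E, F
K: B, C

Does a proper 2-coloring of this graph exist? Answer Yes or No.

No

The cycle D-I-H-F-J-E-B-K-C-D has odd length 9, so it cannot be 2-colored; at least 3 colors are needed.
So 2 colors are not enough.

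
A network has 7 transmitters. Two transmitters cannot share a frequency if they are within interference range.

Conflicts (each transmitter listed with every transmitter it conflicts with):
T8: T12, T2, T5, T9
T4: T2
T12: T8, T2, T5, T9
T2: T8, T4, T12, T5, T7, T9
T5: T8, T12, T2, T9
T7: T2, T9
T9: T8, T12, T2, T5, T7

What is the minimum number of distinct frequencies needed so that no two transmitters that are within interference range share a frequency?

T8, T12, T2, T5, T9 are mutually in conflict, so at least 5 frequencies are needed.
A valid assignment using 5 frequencies: T8=3, T4=2, T12=4, T2=1, T5=5, T7=3, T9=2. Each listed conflict is separated.

5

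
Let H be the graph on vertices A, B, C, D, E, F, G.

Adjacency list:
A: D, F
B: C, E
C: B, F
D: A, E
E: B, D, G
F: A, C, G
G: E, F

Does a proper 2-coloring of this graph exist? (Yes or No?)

The cycle D-A-F-G-E-D has odd length 5, so it cannot be 2-colored; at least 3 colors are needed.
So 2 colors are not enough.

No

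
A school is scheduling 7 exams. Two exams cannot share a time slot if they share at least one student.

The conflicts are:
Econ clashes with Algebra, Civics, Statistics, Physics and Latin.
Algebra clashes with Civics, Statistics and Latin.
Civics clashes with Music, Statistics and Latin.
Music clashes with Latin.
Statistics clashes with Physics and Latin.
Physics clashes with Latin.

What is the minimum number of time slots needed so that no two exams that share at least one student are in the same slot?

Econ, Algebra, Civics, Statistics, Latin pairwise conflict, so at least 5 time slots are needed.
5 time slots suffice: time slot 1 → {Latin}; time slot 2 → {Music, Statistics}; time slot 3 → {Civics, Physics}; time slot 4 → {Econ}; time slot 5 → {Algebra}. Every pair that conflicts lands in different time slots.

5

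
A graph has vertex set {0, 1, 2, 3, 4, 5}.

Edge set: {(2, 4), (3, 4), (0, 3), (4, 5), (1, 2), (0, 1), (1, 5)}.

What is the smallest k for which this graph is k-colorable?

The cycle 4-3-0-1-5-4 has odd length 5, so it cannot be 2-colored; at least 3 colors are needed.
3 colors suffice: color red → {1, 4}; color blue → {0, 2, 5}; color green → {3}. Every edge joins two different colors.

3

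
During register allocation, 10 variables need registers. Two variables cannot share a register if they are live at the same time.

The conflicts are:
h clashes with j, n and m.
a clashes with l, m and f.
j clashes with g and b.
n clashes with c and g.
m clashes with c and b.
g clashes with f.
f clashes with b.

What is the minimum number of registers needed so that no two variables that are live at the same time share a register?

2

a and f conflict, so at least 2 registers are needed.
2 registers suffice: register 1 → {j, n, l, m, f}; register 2 → {h, a, c, g, b}. Every pair that conflicts lands in different registers.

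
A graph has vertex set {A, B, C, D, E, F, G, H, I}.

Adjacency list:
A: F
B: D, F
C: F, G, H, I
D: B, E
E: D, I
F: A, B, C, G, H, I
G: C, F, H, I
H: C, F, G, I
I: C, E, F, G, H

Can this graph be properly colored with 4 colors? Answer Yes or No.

No

C, F, G, H, I are pairwise adjacent (a clique of size 5), so at least 5 colors are needed.
So 4 colors are not enough.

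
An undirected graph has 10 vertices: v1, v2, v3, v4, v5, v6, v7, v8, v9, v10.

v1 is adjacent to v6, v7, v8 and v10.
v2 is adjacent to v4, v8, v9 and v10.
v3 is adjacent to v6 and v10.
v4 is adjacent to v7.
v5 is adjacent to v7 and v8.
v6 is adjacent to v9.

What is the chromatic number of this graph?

The cycle v9-v6-v3-v10-v2-v9 has odd length 5, so it cannot be 2-colored; at least 3 colors are needed.
3 colors suffice: color 1 → {v1, v2, v3, v5}; color 2 → {v6, v7, v8, v10}; color 3 → {v4, v9}. Every edge joins two different colors.

3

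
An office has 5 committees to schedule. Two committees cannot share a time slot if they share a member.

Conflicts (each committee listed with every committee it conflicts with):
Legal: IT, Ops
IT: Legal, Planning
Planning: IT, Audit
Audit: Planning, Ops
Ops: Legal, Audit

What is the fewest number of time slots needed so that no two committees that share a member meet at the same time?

The cycle Ops-Legal-IT-Planning-Audit-Ops has odd length 5, so it cannot be 2-colored; at least 3 time slots are needed.
3 time slots suffice: time slot 1 → {IT, Ops}; time slot 2 → {Legal, Audit}; time slot 3 → {Planning}. Each listed conflict is separated.

3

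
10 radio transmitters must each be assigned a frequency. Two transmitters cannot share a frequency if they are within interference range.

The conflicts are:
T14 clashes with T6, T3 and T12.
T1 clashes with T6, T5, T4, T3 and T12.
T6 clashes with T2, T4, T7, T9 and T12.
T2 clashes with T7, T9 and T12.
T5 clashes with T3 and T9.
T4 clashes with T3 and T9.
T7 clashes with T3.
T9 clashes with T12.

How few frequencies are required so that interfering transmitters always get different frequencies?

4

T6, T2, T9, T12 pairwise conflict, so at least 4 frequencies are needed.
A valid assignment using 4 frequencies: T14=2, T1=2, T6=1, T2=4, T5=3, T4=3, T7=2, T3=1, T9=2, T12=3. Each listed conflict is separated.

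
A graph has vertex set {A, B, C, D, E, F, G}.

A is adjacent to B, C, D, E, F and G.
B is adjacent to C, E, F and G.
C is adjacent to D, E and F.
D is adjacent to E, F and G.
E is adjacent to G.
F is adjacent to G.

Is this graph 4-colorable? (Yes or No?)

Yes

The chromatic number is 4. A, D, E, G are pairwise adjacent (a clique of size 4), so at least 4 colors are needed.
A valid assignment using 4 colors: A=1, B=4, C=2, D=4, E=3, F=3, G=2.
That is already a proper 4-coloring.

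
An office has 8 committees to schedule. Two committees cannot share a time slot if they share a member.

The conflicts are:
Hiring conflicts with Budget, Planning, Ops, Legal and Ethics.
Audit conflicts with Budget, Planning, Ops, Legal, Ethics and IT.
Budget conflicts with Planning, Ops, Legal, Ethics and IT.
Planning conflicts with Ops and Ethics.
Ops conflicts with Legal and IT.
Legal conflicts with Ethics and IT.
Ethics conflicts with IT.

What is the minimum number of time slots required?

Audit, Budget, Ops, Legal, IT are mutually in conflict, so at least 5 time slots are needed.
5 time slots suffice: time slot 1 → {Budget}; time slot 2 → {Planning, Legal}; time slot 3 → {Ops, Ethics}; time slot 4 → {Hiring, Audit}; time slot 5 → {IT}. No two conflicting committees share a time slot.

5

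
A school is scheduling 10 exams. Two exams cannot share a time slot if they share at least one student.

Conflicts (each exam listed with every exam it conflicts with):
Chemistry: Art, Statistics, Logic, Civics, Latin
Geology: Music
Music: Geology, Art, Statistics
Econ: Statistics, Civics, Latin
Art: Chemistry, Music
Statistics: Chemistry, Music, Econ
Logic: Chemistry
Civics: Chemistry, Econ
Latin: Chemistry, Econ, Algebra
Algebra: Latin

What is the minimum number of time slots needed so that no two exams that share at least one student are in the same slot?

Econ and Statistics conflict, so at least 2 time slots are needed.
2 time slots suffice: time slot 1 → {Chemistry, Music, Econ, Algebra}; time slot 2 → {Geology, Art, Statistics, Logic, Civics, Latin}. No two conflicting exams share a time slot.

2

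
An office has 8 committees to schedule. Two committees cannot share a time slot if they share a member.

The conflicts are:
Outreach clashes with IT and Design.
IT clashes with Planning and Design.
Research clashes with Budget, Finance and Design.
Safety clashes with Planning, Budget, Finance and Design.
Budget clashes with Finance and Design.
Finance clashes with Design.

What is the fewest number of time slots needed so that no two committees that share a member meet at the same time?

4

Research, Budget, Finance, Design pairwise conflict, so at least 4 time slots are needed.
4 time slots suffice: time slot 1 → {Planning, Design}; time slot 2 → {IT, Finance}; time slot 3 → {Outreach, Budget}; time slot 4 → {Research, Safety}. No two conflicting committees share a time slot.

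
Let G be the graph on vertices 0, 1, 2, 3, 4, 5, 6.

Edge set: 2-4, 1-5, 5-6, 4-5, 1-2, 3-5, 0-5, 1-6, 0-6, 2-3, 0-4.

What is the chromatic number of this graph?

0, 5, 6 are mutually adjacent, so at least 3 colors are needed.
3 colors suffice: color a → {2, 5}; color b → {3, 4, 6}; color c → {0, 1}. Every edge joins two different colors.

3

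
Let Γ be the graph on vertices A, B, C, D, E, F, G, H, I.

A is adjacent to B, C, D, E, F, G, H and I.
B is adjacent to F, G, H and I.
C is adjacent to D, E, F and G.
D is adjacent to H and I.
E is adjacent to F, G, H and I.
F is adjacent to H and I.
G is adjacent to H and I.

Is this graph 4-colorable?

The chromatic number is 4. A, B, G, I are pairwise adjacent (a clique of size 4), so at least 4 colors are needed.
4 colors suffice: color 1 → {A}; color 2 → {C, H, I}; color 3 → {D, F, G}; color 4 → {B, E}.
That is already a proper 4-coloring.

Yes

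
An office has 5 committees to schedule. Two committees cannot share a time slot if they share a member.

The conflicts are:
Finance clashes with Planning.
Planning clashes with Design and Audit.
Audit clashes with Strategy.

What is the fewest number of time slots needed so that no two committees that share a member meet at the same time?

2

Planning and Design conflict, so at least 2 time slots are needed.
A valid assignment using 2 time slots: Finance=2, Planning=1, Design=2, Audit=2, Strategy=1. No two conflicting committees share a time slot.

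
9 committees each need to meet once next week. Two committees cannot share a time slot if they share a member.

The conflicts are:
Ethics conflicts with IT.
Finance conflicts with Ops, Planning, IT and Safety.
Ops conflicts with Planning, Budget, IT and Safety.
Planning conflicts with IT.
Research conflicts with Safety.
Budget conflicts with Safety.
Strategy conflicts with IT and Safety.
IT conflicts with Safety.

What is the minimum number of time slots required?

4

Finance, Ops, Planning, IT are mutually in conflict, so at least 4 time slots are needed.
4 time slots suffice: time slot 1 → {Research, Budget, IT}; time slot 2 → {Ethics, Planning, Safety}; time slot 3 → {Ops, Strategy}; time slot 4 → {Finance}. Each listed conflict is separated.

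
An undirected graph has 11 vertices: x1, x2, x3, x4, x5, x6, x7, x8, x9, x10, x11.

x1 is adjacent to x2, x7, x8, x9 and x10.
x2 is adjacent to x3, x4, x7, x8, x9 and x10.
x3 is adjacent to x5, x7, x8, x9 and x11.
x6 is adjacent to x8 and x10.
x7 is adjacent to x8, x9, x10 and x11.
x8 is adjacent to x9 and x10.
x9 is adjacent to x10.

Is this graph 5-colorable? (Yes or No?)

No

x1, x2, x7, x8, x9, x10 are mutually adjacent (a clique of size 6), so at least 6 colors are needed.
So 5 colors are not enough.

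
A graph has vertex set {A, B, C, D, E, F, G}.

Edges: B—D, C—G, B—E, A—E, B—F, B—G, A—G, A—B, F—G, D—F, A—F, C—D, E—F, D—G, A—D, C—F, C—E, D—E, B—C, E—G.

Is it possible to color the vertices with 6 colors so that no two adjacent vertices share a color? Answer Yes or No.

The chromatic number is 6. B, C, D, E, F, G are pairwise adjacent (a clique of size 6), so at least 6 colors are needed.
6 colors suffice: color 1 → {E}; color 2 → {D}; color 3 → {F}; color 4 → {G}; color 5 → {B}; color 6 → {A, C}.
That is already a proper 6-coloring.

Yes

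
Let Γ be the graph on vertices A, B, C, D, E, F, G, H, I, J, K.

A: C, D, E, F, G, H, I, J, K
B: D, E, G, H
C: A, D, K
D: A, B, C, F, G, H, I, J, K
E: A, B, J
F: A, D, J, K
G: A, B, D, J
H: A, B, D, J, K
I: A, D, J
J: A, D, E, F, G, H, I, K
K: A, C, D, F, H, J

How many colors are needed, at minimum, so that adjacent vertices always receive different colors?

A, D, H, J, K are mutually adjacent (a clique of size 5), so at least 5 colors are needed.
5 colors suffice: color red → {D, E}; color blue → {A, B}; color green → {C, J}; color yellow → {G, I, K}; color purple → {F, H}. Each edge has distinct colors on its endpoints.

5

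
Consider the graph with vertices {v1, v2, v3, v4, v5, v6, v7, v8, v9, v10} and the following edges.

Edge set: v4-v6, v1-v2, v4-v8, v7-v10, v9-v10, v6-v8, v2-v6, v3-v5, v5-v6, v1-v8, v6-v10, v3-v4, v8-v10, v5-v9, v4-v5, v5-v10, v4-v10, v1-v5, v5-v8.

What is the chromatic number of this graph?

v4, v5, v6, v8, v10 are mutually adjacent (a clique of size 5), so at least 5 colors are needed.
One proper 5-coloring: v1=2, v2=1, v3=2, v4=3, v5=1, v6=5, v7=1, v8=4, v9=3, v10=2. Each edge has distinct colors on its endpoints.

5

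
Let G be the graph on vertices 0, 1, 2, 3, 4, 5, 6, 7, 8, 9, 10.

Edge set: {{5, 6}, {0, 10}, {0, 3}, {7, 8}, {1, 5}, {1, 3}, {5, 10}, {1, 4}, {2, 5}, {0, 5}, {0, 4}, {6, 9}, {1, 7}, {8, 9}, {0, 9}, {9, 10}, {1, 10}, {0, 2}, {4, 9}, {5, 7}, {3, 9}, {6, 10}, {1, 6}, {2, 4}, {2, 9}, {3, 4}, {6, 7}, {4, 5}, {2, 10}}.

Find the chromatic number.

4

1, 5, 6, 7 form a clique, so at least 4 colors are needed.
4 colors suffice: 0=b, 1=b, 2=d, 3=d, 4=c, 5=a, 6=d, 7=c, 8=b, 9=a, 10=c. Every edge joins two different colors.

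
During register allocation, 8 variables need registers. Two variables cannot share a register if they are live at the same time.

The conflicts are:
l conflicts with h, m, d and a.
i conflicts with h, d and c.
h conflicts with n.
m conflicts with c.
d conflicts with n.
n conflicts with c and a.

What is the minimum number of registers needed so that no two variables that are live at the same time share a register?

The cycle m-l-h-i-c-m has odd length 5, so it cannot be 2-colored; at least 3 registers are needed.
3 registers suffice: l=1, i=1, h=2, m=3, d=2, n=1, c=2, a=2. Every pair that conflicts lands in different registers.

3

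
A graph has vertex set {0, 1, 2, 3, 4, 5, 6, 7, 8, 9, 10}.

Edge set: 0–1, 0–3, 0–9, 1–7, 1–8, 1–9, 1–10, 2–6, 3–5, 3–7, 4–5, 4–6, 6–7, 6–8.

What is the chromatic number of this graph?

3

0, 1, 9 are mutually adjacent, so at least 3 colors are needed.
3 colors suffice: 0=b, 1=a, 2=b, 3=a, 4=b, 5=c, 6=a, 7=b, 8=b, 9=c, 10=b. Every edge joins two different colors.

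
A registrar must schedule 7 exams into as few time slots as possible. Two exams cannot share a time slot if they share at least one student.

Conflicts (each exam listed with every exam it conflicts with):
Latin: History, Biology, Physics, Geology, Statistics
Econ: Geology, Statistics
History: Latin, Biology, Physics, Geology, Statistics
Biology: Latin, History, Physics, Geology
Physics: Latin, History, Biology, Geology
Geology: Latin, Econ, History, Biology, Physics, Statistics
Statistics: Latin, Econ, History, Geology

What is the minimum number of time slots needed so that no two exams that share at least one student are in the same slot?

Latin, History, Biology, Physics, Geology are mutually in conflict, so at least 5 time slots are needed.
Using 5 time slots: Latin=2, Econ=2, History=3, Biology=5, Physics=4, Geology=1, Statistics=4. Each listed conflict is separated.

5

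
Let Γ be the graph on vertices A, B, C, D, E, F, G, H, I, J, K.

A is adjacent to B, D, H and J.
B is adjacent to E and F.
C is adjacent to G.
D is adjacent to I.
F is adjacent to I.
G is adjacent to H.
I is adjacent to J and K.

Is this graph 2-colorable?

The cycle F-B-A-D-I-F has odd length 5, so it cannot be 2-colored; at least 3 colors are needed.
So 2 colors are not enough.

No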